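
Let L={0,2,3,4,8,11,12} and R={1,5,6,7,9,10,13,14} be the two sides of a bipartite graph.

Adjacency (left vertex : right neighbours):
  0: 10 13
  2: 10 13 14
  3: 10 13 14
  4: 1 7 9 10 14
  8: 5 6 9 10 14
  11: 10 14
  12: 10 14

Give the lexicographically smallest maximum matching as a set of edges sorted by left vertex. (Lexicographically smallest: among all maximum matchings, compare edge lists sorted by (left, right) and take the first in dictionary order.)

|M| = 5 (so the lex-smallest maximum matching has 5 edges)
process left vertices in ascending order; for each, take the smallest-labelled available neighbour that still permits 5 edges overall, or leave it unmatched if none does
lex-smallest matching: {0-10, 2-13, 3-14, 4-1, 8-5}

Lex-smallest maximum matching: {(0,10), (2,13), (3,14), (4,1), (8,5)}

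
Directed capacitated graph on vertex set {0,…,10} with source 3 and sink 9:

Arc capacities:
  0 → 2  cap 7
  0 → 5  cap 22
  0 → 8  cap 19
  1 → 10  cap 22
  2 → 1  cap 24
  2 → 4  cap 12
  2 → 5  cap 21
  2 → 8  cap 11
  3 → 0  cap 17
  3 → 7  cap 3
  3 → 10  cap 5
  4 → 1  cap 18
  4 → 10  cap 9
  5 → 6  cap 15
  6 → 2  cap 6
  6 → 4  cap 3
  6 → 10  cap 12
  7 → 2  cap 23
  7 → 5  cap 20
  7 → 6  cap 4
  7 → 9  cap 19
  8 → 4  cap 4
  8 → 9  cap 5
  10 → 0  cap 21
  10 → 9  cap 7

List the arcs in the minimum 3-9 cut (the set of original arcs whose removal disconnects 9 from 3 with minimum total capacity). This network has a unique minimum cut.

Min-cut arcs: {(3,7), (8,9), (10,9)} (total capacity 15)

augment #1: 3→7→9 push 3
augment #2: 3→10→9 push 5
augment #3: 3→0→8→9 push 5
augment #4: 3→0→2→1→10→9 push 2
max flow = 15; residual-reachable set from 3 gives S-side
cut edges (S→T): {(3,7), (8,9), (10,9)} total cap 15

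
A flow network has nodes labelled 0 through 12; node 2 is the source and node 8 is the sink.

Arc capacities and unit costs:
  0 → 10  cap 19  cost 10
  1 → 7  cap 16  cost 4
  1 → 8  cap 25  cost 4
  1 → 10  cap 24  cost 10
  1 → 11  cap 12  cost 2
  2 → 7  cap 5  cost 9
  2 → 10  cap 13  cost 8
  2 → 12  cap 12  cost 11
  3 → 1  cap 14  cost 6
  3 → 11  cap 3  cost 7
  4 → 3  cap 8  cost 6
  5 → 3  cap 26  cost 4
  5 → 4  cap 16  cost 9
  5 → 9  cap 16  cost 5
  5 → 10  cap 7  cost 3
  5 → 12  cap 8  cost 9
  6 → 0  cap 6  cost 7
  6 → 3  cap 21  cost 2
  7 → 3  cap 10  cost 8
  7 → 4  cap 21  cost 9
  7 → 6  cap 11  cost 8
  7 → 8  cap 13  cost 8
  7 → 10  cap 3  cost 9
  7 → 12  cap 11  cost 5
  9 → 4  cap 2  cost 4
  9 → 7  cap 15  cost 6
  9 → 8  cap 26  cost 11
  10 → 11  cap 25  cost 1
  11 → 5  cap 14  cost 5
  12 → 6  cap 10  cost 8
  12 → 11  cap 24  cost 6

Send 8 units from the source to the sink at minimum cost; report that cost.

Minimum cost for 8 units: 169

shortest-cost path #1: 2→7→8 push 5 @ unit cost 17 (adds 85)
shortest-cost path #2: 2→10→11→5→3→1→8 push 3 @ unit cost 28 (adds 84)
total cost = 169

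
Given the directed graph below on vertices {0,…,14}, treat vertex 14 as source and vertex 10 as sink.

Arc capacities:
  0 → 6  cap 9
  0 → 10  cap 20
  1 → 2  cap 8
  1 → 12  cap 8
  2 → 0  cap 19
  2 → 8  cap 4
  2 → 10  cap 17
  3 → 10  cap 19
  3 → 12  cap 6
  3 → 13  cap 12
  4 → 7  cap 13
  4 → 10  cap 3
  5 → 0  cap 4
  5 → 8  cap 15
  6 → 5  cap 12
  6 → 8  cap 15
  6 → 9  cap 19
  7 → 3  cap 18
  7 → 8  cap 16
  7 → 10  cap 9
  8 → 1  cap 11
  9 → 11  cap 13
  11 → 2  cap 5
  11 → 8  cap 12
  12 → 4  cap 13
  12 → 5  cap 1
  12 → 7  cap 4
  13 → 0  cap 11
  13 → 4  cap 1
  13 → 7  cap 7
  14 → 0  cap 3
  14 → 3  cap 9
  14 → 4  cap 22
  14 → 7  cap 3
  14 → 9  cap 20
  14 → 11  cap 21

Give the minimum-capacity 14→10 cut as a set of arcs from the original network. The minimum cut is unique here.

augment #1: 14→0→10 push 3
augment #2: 14→3→10 push 9
augment #3: 14→4→10 push 3
augment #4: 14→7→10 push 3
augment #5: 14→4→7→10 push 6
augment #6: 14→11→2→10 push 5
augment #7: 14→4→7→3→10 push 7
augment #8: 14→11→8→1→2→10 push 8
augment #9: 14→11→8→1→12→5→0→10 push 1
augment #10: 14→11→8→1→12→7→3→10 push 2
max flow = 47; residual-reachable set from 14 gives S-side
cut edges (S→T): {(4,7), (4,10), (8,1), (11,2), (14,0), (14,3), (14,7)} total cap 47

Min-cut arcs: {(4,7), (4,10), (8,1), (11,2), (14,0), (14,3), (14,7)} (total capacity 47)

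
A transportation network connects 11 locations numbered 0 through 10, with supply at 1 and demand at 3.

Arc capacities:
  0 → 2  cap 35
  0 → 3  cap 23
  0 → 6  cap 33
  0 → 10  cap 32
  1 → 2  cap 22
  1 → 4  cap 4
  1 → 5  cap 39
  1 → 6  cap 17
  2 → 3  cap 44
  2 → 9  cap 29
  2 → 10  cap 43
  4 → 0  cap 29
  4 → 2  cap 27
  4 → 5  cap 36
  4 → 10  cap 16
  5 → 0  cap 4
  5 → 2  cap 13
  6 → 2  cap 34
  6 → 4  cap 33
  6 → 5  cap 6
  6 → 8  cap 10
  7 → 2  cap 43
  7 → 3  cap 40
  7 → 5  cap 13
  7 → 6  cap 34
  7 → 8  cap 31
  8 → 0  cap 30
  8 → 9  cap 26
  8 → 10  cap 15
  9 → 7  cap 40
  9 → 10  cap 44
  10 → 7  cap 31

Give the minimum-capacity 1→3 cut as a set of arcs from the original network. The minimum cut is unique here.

Min-cut arcs: {(1,2), (1,4), (1,6), (5,0), (5,2)} (total capacity 60)

augment #1: 1→2→3 push 22
augment #2: 1→4→0→3 push 4
augment #3: 1→5→0→3 push 4
augment #4: 1→5→2→3 push 13
augment #5: 1→6→2→3 push 9
augment #6: 1→6→4→0→3 push 8
max flow = 60; residual-reachable set from 1 gives S-side
cut edges (S→T): {(1,2), (1,4), (1,6), (5,0), (5,2)} total cap 60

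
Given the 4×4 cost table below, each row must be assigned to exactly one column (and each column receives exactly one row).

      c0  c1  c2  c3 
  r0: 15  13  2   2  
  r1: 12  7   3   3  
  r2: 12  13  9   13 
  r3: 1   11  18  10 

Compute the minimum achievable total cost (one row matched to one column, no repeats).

Minimum assignment cost: 19

one of 3 optimal assignments: row0→col2 (cost 2), row1→col3 (cost 3), row2→col1 (cost 13), row3→col0 (cost 1)
total = 2 + 3 + 13 + 1 = 19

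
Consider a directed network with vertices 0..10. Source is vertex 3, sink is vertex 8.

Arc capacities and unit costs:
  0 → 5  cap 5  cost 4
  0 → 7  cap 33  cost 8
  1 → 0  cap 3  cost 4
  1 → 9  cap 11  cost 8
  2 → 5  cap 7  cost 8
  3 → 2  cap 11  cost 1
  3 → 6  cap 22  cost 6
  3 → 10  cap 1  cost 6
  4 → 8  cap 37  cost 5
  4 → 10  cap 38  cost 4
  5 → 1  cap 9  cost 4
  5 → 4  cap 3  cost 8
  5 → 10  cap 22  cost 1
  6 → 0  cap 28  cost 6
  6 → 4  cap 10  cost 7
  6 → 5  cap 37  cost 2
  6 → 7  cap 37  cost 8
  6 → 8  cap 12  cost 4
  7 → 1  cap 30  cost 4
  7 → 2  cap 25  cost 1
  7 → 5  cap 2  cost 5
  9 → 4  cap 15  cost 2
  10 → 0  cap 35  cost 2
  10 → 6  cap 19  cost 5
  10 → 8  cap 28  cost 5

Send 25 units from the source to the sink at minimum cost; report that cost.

Minimum cost for 25 units: 301

shortest-cost path #1: 3→6→8 push 12 @ unit cost 10 (adds 120)
shortest-cost path #2: 3→10→8 push 1 @ unit cost 11 (adds 11)
shortest-cost path #3: 3→6→5→10→8 push 10 @ unit cost 14 (adds 140)
shortest-cost path #4: 3→2→5→10→8 push 2 @ unit cost 15 (adds 30)
total cost = 301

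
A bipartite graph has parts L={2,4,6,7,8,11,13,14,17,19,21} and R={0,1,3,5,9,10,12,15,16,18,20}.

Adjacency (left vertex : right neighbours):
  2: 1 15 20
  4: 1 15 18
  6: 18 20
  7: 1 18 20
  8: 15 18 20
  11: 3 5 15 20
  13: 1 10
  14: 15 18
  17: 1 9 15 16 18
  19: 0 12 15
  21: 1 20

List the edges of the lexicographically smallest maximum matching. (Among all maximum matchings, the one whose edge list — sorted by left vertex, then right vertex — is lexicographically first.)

|M| = 8 (so the lex-smallest maximum matching has 8 edges)
process left vertices in ascending order; for each, take the smallest-labelled available neighbour that still permits 8 edges overall, or leave it unmatched if none does
lex-smallest matching: {2-1, 4-15, 6-18, 7-20, 11-3, 13-10, 17-9, 19-0}

Lex-smallest maximum matching: {(2,1), (4,15), (6,18), (7,20), (11,3), (13,10), (17,9), (19,0)}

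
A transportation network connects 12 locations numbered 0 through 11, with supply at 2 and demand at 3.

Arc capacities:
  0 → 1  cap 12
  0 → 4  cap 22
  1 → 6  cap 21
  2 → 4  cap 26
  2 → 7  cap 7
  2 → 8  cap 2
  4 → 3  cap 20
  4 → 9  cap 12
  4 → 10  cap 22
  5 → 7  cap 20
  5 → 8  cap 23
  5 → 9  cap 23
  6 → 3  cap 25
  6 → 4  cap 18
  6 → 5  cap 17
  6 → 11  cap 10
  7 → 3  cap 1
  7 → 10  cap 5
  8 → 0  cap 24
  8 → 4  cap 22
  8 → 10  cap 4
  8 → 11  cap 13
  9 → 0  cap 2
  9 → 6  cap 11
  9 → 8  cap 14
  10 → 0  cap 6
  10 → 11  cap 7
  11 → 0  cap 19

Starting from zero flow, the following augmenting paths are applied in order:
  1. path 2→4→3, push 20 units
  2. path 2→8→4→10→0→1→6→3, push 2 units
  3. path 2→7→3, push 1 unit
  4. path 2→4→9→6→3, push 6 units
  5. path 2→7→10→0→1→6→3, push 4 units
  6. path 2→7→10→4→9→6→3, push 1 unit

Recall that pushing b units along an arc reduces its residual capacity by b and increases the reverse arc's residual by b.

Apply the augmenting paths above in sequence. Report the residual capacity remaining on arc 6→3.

Residual capacity of (6,3): 12

after path 1 (2→4→3, push 20): res(6,3)=25
after path 2 (2→8→4→10→0→1→6→3, push 2): res(6,3)=23
after path 3 (2→7→3, push 1): res(6,3)=23
after path 4 (2→4→9→6→3, push 6): res(6,3)=17
after path 5 (2→7→10→0→1→6→3, push 4): res(6,3)=13
after path 6 (2→7→10→4→9→6→3, push 1): res(6,3)=12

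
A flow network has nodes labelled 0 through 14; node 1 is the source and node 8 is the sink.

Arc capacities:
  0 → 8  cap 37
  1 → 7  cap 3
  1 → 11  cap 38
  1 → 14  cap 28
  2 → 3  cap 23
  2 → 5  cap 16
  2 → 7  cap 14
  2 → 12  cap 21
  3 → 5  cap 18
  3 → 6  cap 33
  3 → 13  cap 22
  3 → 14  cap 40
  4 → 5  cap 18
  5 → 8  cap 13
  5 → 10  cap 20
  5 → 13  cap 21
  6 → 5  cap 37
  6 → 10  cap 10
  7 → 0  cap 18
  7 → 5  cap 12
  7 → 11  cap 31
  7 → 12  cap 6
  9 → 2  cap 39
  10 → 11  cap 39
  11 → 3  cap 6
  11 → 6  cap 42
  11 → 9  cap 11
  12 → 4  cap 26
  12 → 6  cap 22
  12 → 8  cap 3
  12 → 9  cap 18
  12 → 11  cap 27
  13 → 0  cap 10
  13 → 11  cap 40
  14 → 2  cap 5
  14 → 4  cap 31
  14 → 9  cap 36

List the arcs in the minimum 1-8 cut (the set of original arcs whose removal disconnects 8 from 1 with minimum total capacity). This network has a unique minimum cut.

augment #1: 1→7→0→8 push 3
augment #2: 1→11→3→5→8 push 6
augment #3: 1→11→6→5→8 push 7
augment #4: 1→14→2→12→8 push 3
augment #5: 1→14→2→7→0→8 push 2
augment #6: 1→11→6→5→13→0→8 push 10
augment #7: 1→11→9→2→7→0→8 push 11
augment #8: 1→14→9→2→7→0→8 push 1
max flow = 43; residual-reachable set from 1 gives S-side
cut edges (S→T): {(1,7), (2,7), (5,8), (12,8), (13,0)} total cap 43

Min-cut arcs: {(1,7), (2,7), (5,8), (12,8), (13,0)} (total capacity 43)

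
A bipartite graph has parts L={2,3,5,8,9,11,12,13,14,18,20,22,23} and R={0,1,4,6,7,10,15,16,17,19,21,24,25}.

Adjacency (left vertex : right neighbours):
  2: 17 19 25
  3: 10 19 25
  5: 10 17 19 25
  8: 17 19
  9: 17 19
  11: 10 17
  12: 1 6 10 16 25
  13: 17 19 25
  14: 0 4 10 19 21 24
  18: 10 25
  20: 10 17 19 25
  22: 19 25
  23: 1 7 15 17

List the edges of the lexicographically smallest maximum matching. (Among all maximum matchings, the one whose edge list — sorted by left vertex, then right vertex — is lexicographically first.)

|M| = 7 (so the lex-smallest maximum matching has 7 edges)
process left vertices in ascending order; for each, take the smallest-labelled available neighbour that still permits 7 edges overall, or leave it unmatched if none does
lex-smallest matching: {2-17, 3-10, 5-19, 12-1, 13-25, 14-0, 23-7}

Lex-smallest maximum matching: {(2,17), (3,10), (5,19), (12,1), (13,25), (14,0), (23,7)}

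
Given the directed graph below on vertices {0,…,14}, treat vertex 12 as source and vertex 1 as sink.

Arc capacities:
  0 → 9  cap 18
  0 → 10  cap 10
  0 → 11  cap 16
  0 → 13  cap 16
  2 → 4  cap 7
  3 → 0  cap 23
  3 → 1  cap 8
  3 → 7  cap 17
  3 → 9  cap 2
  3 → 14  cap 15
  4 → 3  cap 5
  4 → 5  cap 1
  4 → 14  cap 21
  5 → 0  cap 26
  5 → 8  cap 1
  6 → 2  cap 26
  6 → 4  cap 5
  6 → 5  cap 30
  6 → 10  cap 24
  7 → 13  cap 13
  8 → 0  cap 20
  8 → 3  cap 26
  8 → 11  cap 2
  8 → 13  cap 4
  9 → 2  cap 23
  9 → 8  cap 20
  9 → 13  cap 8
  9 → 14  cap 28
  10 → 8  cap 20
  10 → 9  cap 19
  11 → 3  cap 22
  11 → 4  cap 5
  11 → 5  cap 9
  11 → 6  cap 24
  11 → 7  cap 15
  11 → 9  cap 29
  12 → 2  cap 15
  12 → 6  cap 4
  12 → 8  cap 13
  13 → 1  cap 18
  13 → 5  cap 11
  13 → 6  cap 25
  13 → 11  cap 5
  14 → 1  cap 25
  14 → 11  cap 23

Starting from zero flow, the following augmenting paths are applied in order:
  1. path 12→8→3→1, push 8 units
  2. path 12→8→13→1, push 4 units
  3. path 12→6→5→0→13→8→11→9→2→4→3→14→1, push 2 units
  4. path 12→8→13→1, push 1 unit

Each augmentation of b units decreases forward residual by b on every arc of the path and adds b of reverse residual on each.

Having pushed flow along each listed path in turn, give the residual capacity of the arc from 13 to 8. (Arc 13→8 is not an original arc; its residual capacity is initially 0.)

Residual capacity of (13,8): 3

after path 1 (12→8→3→1, push 8): res(13,8)=0
after path 2 (12→8→13→1, push 4): res(13,8)=4
after path 3 (12→6→5→0→13→8→11→9→2→4→3→14→1, push 2): res(13,8)=2
after path 4 (12→8→13→1, push 1): res(13,8)=3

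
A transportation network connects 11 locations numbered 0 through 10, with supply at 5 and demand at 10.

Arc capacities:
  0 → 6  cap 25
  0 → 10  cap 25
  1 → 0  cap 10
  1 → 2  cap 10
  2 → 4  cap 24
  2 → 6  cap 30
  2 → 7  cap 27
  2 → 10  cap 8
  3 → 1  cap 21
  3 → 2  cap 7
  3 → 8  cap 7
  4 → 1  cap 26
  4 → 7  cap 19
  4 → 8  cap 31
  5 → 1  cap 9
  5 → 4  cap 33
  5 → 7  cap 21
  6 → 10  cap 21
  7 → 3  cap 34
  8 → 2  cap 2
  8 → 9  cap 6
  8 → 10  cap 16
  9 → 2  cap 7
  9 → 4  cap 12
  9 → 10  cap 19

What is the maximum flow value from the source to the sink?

Maximum flow value: 51

augment #1: 5→1→0→10 bottleneck 9, total now 9
augment #2: 5→4→8→10 bottleneck 16, total now 25
augment #3: 5→4→1→0→10 bottleneck 1, total now 26
augment #4: 5→4→1→2→10 bottleneck 8, total now 34
augment #5: 5→4→8→9→10 bottleneck 6, total now 40
augment #6: 5→4→1→2→6→10 bottleneck 2, total now 42
augment #7: 5→7→3→2→6→10 bottleneck 7, total now 49
augment #8: 5→7→3→8→2→6→10 bottleneck 2, total now 51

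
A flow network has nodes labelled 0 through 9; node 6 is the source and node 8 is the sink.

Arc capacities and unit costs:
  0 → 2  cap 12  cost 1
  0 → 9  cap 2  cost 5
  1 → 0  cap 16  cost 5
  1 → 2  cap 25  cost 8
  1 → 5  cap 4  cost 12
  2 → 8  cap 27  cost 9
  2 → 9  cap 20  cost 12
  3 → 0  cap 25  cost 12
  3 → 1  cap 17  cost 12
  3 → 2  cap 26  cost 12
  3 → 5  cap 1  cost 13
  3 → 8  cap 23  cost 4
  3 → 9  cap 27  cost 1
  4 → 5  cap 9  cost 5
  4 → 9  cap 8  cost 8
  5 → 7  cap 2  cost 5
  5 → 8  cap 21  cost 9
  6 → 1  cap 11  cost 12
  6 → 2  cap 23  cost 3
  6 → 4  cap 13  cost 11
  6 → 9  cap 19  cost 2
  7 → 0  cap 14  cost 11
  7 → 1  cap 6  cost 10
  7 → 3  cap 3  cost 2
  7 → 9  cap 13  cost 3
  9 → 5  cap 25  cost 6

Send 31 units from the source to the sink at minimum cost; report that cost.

shortest-cost path #1: 6→2→8 push 23 @ unit cost 12 (adds 276)
shortest-cost path #2: 6→9→5→8 push 8 @ unit cost 17 (adds 136)
total cost = 412

Minimum cost for 31 units: 412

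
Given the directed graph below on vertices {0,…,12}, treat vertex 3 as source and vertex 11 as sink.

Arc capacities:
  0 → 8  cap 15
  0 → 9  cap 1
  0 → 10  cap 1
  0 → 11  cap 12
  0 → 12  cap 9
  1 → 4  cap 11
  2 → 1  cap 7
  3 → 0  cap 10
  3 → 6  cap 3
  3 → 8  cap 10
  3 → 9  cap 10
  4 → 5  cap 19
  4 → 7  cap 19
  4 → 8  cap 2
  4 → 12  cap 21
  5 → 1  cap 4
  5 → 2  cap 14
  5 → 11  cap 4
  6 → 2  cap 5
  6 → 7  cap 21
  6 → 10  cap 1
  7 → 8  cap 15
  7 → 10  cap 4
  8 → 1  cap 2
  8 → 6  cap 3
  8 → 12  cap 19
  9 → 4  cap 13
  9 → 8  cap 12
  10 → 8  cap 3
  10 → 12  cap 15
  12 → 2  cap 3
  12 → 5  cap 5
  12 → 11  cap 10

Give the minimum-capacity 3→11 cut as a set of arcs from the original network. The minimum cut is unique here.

augment #1: 3→0→11 push 10
augment #2: 3→8→12→11 push 10
augment #3: 3→9→4→5→11 push 4
max flow = 24; residual-reachable set from 3 gives S-side
cut edges (S→T): {(3,0), (5,11), (12,11)} total cap 24

Min-cut arcs: {(3,0), (5,11), (12,11)} (total capacity 24)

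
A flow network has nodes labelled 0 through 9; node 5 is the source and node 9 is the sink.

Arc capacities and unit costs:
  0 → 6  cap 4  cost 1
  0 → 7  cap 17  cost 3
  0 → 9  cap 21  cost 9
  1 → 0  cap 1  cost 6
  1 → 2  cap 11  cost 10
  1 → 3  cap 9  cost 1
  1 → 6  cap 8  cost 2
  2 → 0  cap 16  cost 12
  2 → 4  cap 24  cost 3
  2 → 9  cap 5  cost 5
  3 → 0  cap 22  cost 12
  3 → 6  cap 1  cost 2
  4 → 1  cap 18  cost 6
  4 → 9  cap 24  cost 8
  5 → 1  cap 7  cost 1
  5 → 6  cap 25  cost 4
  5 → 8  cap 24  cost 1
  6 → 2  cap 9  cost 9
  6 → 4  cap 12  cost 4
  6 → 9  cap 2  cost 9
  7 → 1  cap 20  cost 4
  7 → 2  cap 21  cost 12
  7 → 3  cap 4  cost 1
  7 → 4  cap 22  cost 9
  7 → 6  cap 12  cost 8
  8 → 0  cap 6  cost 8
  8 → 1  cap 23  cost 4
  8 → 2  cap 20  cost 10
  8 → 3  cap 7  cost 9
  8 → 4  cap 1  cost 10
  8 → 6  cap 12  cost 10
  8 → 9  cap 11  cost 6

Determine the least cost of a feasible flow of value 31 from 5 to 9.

shortest-cost path #1: 5→8→9 push 11 @ unit cost 7 (adds 77)
shortest-cost path #2: 5→1→6→9 push 2 @ unit cost 12 (adds 24)
shortest-cost path #3: 5→1→6→4→9 push 5 @ unit cost 15 (adds 75)
shortest-cost path #4: 5→8→2→9 push 5 @ unit cost 16 (adds 80)
shortest-cost path #5: 5→6→4→9 push 7 @ unit cost 16 (adds 112)
shortest-cost path #6: 5→6→1→0→9 push 1 @ unit cost 17 (adds 17)
total cost = 385

Minimum cost for 31 units: 385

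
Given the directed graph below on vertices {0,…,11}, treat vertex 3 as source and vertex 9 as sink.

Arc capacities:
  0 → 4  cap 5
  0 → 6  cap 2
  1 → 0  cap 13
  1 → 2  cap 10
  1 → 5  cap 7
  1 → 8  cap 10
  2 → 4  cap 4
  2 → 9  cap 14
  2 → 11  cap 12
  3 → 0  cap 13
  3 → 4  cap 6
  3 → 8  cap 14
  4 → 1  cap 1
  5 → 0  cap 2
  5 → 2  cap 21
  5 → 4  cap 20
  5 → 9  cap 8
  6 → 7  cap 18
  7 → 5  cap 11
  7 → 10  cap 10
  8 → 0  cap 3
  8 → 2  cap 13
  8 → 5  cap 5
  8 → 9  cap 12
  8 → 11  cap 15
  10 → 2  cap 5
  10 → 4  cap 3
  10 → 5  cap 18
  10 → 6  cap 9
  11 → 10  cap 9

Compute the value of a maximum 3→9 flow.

augment #1: 3→8→9 bottleneck 12, total now 12
augment #2: 3→8→2→9 bottleneck 2, total now 14
augment #3: 3→4→1→2→9 bottleneck 1, total now 15
augment #4: 3→0→6→7→5→9 bottleneck 2, total now 17

Maximum flow value: 17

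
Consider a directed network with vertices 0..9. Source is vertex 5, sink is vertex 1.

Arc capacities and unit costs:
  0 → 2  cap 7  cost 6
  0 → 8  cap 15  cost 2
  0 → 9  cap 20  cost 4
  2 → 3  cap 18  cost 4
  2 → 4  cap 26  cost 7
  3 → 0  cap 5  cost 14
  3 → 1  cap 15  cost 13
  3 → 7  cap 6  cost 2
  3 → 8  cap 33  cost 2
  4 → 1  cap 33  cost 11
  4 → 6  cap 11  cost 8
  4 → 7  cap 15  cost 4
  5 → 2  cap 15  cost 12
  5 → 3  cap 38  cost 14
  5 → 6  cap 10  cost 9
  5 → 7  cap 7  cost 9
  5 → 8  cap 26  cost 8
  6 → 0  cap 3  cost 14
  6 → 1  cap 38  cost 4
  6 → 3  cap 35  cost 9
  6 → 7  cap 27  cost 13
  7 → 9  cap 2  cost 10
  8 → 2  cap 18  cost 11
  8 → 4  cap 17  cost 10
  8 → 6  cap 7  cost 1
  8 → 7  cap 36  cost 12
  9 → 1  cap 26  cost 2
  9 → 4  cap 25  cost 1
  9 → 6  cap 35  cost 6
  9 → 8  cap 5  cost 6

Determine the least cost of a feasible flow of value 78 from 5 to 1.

shortest-cost path #1: 5→6→1 push 10 @ unit cost 13 (adds 130)
shortest-cost path #2: 5→8→6→1 push 7 @ unit cost 13 (adds 91)
shortest-cost path #3: 5→7→9→1 push 2 @ unit cost 21 (adds 42)
shortest-cost path #4: 5→3→1 push 15 @ unit cost 27 (adds 405)
shortest-cost path #5: 5→8→4→1 push 17 @ unit cost 29 (adds 493)
shortest-cost path #6: 5→2→4→1 push 15 @ unit cost 30 (adds 450)
shortest-cost path #7: 5→3→0→9→1 push 5 @ unit cost 34 (adds 170)
shortest-cost path #8: 5→8→2→4→1 push 1 @ unit cost 37 (adds 37)
shortest-cost path #9: 5→8→2→4→6→1 push 1 @ unit cost 38 (adds 38)
shortest-cost path #10: 5→3→8→2→4→6→1 push 5 @ unit cost 46 (adds 230)
total cost = 2086

Minimum cost for 78 units: 2086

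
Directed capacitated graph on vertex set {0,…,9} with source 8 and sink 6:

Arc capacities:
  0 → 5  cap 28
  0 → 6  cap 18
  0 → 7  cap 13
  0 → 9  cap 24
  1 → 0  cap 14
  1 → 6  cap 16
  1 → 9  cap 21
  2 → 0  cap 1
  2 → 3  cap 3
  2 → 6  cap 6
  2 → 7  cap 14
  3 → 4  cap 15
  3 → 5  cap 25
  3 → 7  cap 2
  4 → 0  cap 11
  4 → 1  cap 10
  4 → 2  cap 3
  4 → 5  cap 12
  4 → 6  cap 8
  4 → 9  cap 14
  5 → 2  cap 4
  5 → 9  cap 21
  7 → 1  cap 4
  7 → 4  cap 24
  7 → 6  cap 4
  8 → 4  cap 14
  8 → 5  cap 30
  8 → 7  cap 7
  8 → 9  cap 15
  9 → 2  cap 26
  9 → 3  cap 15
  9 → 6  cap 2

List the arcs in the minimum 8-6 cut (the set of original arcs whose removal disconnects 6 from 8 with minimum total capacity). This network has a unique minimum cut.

augment #1: 8→4→6 push 8
augment #2: 8→7→6 push 4
augment #3: 8→9→6 push 2
augment #4: 8→4→0→6 push 6
augment #5: 8→5→2→6 push 4
augment #6: 8→7→1→6 push 3
augment #7: 8→9→2→6 push 2
augment #8: 8→9→2→0→6 push 1
augment #9: 8→9→2→7→1→6 push 1
augment #10: 8→9→3→4→0→6 push 5
augment #11: 8→9→3→4→1→6 push 4
augment #12: 8→5→9→3→4→1→6 push 6
max flow = 46; residual-reachable set from 8 gives S-side
cut edges (S→T): {(2,0), (2,6), (4,0), (4,1), (4,6), (7,1), (7,6), (9,6)} total cap 46

Min-cut arcs: {(2,0), (2,6), (4,0), (4,1), (4,6), (7,1), (7,6), (9,6)} (total capacity 46)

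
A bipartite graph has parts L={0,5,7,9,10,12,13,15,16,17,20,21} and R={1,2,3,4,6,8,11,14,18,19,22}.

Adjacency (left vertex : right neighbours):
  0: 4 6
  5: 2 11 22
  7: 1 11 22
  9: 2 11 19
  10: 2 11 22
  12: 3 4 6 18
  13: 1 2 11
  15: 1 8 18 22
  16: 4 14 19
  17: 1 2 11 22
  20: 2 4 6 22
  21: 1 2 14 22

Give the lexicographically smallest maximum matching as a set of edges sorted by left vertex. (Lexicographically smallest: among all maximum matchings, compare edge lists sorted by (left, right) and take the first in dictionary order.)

Lex-smallest maximum matching: {(0,4), (5,2), (7,1), (9,11), (10,22), (12,3), (15,8), (16,19), (20,6), (21,14)}

|M| = 10 (so the lex-smallest maximum matching has 10 edges)
process left vertices in ascending order; for each, take the smallest-labelled available neighbour that still permits 10 edges overall, or leave it unmatched if none does
lex-smallest matching: {0-4, 5-2, 7-1, 9-11, 10-22, 12-3, 15-8, 16-19, 20-6, 21-14}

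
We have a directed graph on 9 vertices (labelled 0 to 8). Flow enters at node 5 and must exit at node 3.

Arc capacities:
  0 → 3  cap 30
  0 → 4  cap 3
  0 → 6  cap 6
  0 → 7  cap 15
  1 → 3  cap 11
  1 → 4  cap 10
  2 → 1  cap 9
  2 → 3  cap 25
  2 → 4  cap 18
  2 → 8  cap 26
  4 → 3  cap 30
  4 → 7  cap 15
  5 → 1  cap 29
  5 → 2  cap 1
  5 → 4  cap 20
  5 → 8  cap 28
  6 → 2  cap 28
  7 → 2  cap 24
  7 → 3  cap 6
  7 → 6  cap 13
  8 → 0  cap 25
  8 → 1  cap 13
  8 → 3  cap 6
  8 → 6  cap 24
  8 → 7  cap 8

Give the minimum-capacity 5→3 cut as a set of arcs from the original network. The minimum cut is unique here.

augment #1: 5→1→3 push 11
augment #2: 5→2→3 push 1
augment #3: 5→4→3 push 20
augment #4: 5→8→3 push 6
augment #5: 5→1→4→3 push 10
augment #6: 5→8→0→3 push 22
max flow = 70; residual-reachable set from 5 gives S-side
cut edges (S→T): {(1,3), (1,4), (5,2), (5,4), (5,8)} total cap 70

Min-cut arcs: {(1,3), (1,4), (5,2), (5,4), (5,8)} (total capacity 70)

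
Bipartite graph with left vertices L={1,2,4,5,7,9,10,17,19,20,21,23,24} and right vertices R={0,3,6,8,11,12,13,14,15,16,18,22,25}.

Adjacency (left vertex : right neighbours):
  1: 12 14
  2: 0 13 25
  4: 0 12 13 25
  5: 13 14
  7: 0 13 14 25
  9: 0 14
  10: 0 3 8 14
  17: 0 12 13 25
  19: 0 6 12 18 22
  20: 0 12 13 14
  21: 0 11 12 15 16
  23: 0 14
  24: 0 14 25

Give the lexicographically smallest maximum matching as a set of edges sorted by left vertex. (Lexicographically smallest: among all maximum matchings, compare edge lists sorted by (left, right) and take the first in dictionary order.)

Lex-smallest maximum matching: {(1,12), (2,0), (4,13), (5,14), (7,25), (10,3), (19,6), (21,11)}

|M| = 8 (so the lex-smallest maximum matching has 8 edges)
process left vertices in ascending order; for each, take the smallest-labelled available neighbour that still permits 8 edges overall, or leave it unmatched if none does
lex-smallest matching: {1-12, 2-0, 4-13, 5-14, 7-25, 10-3, 19-6, 21-11}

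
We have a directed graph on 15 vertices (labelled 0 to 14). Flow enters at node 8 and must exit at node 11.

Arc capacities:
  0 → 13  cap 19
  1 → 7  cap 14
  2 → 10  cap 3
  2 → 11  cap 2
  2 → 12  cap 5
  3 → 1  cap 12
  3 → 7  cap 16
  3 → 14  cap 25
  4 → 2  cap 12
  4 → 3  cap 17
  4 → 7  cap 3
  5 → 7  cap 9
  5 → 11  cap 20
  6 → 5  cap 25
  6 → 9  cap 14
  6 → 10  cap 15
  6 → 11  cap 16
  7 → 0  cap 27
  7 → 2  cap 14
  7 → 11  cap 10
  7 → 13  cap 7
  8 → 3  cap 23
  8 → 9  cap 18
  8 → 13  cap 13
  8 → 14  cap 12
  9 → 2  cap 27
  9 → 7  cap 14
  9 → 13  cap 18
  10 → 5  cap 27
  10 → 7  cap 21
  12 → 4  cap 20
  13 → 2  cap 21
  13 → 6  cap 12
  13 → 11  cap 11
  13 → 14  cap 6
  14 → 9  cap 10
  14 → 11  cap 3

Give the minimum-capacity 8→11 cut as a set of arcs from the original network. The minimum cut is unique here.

augment #1: 8→13→11 push 11
augment #2: 8→14→11 push 3
augment #3: 8→3→7→11 push 10
augment #4: 8→9→2→11 push 2
augment #5: 8→13→6→11 push 2
augment #6: 8→9→13→6→11 push 10
augment #7: 8→9→2→10→5→11 push 3
max flow = 41; residual-reachable set from 8 gives S-side
cut edges (S→T): {(2,10), (2,11), (7,11), (13,6), (13,11), (14,11)} total cap 41

Min-cut arcs: {(2,10), (2,11), (7,11), (13,6), (13,11), (14,11)} (total capacity 41)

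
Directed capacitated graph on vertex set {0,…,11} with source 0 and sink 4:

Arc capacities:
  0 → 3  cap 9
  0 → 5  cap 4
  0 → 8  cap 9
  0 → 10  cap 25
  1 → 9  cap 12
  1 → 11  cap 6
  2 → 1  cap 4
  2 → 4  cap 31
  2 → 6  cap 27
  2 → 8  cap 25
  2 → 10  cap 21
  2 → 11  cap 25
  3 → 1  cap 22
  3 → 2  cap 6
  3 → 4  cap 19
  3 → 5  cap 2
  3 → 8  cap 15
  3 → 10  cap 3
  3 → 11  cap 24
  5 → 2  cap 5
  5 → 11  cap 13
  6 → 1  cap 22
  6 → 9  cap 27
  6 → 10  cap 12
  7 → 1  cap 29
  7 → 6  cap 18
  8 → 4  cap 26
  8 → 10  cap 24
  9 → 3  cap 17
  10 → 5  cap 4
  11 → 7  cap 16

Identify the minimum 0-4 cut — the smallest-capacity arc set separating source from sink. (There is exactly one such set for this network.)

augment #1: 0→3→4 push 9
augment #2: 0→8→4 push 9
augment #3: 0→5→2→4 push 4
augment #4: 0→10→5→2→4 push 1
augment #5: 0→10→5→11→7→1→9→3→4 push 3
max flow = 26; residual-reachable set from 0 gives S-side
cut edges (S→T): {(0,3), (0,5), (0,8), (10,5)} total cap 26

Min-cut arcs: {(0,3), (0,5), (0,8), (10,5)} (total capacity 26)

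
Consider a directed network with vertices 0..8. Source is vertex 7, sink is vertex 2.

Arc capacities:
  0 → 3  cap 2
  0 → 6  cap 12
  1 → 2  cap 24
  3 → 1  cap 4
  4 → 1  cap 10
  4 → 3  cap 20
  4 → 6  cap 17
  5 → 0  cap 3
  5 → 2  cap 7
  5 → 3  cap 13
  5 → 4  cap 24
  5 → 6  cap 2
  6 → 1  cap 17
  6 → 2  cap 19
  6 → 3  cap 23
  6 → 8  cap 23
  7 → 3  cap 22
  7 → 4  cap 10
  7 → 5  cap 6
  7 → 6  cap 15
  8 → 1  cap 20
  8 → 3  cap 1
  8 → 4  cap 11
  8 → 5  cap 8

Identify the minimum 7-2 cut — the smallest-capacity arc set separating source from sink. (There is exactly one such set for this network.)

augment #1: 7→5→2 push 6
augment #2: 7→6→2 push 15
augment #3: 7→3→1→2 push 4
augment #4: 7→4→1→2 push 10
max flow = 35; residual-reachable set from 7 gives S-side
cut edges (S→T): {(3,1), (7,4), (7,5), (7,6)} total cap 35

Min-cut arcs: {(3,1), (7,4), (7,5), (7,6)} (total capacity 35)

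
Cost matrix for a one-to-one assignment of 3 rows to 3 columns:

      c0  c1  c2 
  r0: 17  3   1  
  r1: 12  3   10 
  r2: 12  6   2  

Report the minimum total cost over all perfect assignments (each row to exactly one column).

optimal assignment: row0→col2 (cost 1), row1→col1 (cost 3), row2→col0 (cost 12)
total = 1 + 3 + 12 = 16

Minimum assignment cost: 16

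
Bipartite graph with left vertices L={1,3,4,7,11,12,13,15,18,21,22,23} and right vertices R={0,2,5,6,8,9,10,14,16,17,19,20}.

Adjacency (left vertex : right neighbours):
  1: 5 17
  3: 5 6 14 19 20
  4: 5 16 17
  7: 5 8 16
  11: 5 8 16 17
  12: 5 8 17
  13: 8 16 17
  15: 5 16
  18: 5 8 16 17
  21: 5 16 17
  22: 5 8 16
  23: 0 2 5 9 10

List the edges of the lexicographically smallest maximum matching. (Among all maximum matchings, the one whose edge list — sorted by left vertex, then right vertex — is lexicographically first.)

Lex-smallest maximum matching: {(1,5), (3,6), (4,16), (7,8), (11,17), (23,0)}

|M| = 6 (so the lex-smallest maximum matching has 6 edges)
process left vertices in ascending order; for each, take the smallest-labelled available neighbour that still permits 6 edges overall, or leave it unmatched if none does
lex-smallest matching: {1-5, 3-6, 4-16, 7-8, 11-17, 23-0}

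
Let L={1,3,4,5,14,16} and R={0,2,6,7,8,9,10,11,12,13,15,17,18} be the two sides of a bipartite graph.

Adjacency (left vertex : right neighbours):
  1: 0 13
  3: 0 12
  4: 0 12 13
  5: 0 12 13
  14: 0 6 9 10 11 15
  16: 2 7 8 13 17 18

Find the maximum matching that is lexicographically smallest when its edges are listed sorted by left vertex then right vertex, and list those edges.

|M| = 5 (so the lex-smallest maximum matching has 5 edges)
process left vertices in ascending order; for each, take the smallest-labelled available neighbour that still permits 5 edges overall, or leave it unmatched if none does
lex-smallest matching: {1-0, 3-12, 4-13, 14-6, 16-2}

Lex-smallest maximum matching: {(1,0), (3,12), (4,13), (14,6), (16,2)}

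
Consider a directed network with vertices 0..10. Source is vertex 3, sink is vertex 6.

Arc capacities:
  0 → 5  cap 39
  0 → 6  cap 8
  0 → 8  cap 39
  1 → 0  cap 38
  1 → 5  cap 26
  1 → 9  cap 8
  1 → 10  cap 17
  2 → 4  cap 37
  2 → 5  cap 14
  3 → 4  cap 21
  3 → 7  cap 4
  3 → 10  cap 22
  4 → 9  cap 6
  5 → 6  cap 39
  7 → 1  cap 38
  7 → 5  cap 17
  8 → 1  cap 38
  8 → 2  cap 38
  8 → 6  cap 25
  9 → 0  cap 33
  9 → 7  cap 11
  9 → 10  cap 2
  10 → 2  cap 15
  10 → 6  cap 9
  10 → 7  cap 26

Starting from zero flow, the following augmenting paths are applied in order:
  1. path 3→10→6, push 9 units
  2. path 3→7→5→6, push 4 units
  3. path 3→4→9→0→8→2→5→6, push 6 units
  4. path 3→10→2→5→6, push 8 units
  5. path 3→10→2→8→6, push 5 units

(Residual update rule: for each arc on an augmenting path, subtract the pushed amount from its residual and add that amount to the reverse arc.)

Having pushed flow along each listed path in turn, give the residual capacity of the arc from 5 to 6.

Residual capacity of (5,6): 21

after path 1 (3→10→6, push 9): res(5,6)=39
after path 2 (3→7→5→6, push 4): res(5,6)=35
after path 3 (3→4→9→0→8→2→5→6, push 6): res(5,6)=29
after path 4 (3→10→2→5→6, push 8): res(5,6)=21
after path 5 (3→10→2→8→6, push 5): res(5,6)=21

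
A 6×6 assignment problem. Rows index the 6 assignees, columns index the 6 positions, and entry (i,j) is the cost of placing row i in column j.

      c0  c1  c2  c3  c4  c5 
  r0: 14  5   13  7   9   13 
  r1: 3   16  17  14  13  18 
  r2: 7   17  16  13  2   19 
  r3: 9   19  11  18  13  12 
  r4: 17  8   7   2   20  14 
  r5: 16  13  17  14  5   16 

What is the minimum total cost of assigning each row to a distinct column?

Minimum assignment cost: 39

optimal assignment: row0→col1 (cost 5), row1→col0 (cost 3), row2→col4 (cost 2), row3→col2 (cost 11), row4→col3 (cost 2), row5→col5 (cost 16)
total = 5 + 3 + 2 + 11 + 2 + 16 = 39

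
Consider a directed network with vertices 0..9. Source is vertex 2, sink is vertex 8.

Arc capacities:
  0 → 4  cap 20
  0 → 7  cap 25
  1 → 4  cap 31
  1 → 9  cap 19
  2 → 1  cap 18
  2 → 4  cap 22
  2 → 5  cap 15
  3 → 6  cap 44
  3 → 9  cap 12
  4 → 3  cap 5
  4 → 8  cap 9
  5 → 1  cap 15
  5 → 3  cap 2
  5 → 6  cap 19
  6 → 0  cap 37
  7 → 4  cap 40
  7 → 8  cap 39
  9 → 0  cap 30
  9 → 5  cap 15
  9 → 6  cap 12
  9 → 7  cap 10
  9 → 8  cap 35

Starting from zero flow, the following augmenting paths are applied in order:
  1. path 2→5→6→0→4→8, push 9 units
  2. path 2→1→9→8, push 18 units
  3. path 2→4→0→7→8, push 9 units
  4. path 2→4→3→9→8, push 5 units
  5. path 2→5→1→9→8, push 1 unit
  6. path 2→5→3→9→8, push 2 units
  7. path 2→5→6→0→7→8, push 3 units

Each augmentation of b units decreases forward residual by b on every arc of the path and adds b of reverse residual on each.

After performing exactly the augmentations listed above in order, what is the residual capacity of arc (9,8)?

Residual capacity of (9,8): 9

after path 1 (2→5→6→0→4→8, push 9): res(9,8)=35
after path 2 (2→1→9→8, push 18): res(9,8)=17
after path 3 (2→4→0→7→8, push 9): res(9,8)=17
after path 4 (2→4→3→9→8, push 5): res(9,8)=12
after path 5 (2→5→1→9→8, push 1): res(9,8)=11
after path 6 (2→5→3→9→8, push 2): res(9,8)=9
after path 7 (2→5→6→0→7→8, push 3): res(9,8)=9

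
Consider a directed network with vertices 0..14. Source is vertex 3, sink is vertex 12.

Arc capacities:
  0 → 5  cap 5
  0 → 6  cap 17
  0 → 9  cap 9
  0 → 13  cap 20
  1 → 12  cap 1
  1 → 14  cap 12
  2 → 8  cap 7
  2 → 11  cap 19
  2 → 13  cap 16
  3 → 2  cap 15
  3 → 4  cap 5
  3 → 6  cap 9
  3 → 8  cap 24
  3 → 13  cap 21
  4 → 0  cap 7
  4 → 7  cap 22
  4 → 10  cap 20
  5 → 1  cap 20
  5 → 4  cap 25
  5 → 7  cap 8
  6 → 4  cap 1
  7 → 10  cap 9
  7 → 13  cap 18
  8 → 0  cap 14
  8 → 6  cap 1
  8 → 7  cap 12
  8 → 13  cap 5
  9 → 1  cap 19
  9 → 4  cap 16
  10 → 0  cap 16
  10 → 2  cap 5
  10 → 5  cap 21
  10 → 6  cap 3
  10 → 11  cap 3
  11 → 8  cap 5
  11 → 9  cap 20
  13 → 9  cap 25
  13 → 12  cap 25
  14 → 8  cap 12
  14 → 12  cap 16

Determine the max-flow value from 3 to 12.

Maximum flow value: 38

augment #1: 3→13→12 bottleneck 21, total now 21
augment #2: 3→2→13→12 bottleneck 4, total now 25
augment #3: 3→2→11→9→1→12 bottleneck 1, total now 26
augment #4: 3→2→11→9→1→14→12 bottleneck 10, total now 36
augment #5: 3→4→0→5→1→14→12 bottleneck 2, total now 38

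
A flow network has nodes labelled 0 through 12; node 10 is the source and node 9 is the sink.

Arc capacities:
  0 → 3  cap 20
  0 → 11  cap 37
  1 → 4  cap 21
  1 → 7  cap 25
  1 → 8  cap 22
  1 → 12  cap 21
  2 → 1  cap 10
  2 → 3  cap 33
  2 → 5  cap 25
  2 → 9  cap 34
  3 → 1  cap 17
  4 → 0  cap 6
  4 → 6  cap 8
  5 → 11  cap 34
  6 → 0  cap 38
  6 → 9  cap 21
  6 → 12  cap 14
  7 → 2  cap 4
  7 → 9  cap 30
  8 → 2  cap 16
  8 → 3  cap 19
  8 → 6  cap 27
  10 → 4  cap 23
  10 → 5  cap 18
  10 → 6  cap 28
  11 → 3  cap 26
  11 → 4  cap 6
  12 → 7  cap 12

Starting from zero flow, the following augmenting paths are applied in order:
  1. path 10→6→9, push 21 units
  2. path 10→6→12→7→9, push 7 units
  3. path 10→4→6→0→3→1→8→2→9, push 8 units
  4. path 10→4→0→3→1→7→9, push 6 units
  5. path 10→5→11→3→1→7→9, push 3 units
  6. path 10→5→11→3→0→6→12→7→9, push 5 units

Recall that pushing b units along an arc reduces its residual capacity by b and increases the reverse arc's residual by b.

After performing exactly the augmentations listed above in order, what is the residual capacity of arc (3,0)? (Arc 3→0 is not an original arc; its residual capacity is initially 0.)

Residual capacity of (3,0): 9

after path 1 (10→6→9, push 21): res(3,0)=0
after path 2 (10→6→12→7→9, push 7): res(3,0)=0
after path 3 (10→4→6→0→3→1→8→2→9, push 8): res(3,0)=8
after path 4 (10→4→0→3→1→7→9, push 6): res(3,0)=14
after path 5 (10→5→11→3→1→7→9, push 3): res(3,0)=14
after path 6 (10→5→11→3→0→6→12→7→9, push 5): res(3,0)=9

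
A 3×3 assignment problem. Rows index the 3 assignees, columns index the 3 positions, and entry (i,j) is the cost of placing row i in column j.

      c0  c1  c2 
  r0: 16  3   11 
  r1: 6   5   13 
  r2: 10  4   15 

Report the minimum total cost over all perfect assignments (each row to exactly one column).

optimal assignment: row0→col2 (cost 11), row1→col0 (cost 6), row2→col1 (cost 4)
total = 11 + 6 + 4 = 21

Minimum assignment cost: 21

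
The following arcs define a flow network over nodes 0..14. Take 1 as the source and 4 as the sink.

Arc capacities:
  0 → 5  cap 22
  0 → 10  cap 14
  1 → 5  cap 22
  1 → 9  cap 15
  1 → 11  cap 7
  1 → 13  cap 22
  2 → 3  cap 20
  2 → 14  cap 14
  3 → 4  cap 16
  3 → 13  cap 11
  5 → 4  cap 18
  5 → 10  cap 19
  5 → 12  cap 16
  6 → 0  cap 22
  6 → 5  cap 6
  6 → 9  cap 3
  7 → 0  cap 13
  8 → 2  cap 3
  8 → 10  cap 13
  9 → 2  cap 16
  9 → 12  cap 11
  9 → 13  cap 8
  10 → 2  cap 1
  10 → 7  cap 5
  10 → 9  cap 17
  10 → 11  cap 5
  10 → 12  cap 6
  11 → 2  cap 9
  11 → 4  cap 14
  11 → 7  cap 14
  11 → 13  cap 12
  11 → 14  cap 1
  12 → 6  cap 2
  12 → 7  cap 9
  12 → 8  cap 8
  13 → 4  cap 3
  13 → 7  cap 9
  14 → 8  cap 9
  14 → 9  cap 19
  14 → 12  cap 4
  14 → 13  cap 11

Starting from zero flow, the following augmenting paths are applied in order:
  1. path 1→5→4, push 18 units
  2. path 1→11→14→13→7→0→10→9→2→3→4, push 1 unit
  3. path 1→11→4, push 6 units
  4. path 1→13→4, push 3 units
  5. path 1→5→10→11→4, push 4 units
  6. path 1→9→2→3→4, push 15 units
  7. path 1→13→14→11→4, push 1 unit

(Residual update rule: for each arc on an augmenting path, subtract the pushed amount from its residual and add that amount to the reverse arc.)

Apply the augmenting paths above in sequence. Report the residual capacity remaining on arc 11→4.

Residual capacity of (11,4): 3

after path 1 (1→5→4, push 18): res(11,4)=14
after path 2 (1→11→14→13→7→0→10→9→2→3→4, push 1): res(11,4)=14
after path 3 (1→11→4, push 6): res(11,4)=8
after path 4 (1→13→4, push 3): res(11,4)=8
after path 5 (1→5→10→11→4, push 4): res(11,4)=4
after path 6 (1→9→2→3→4, push 15): res(11,4)=4
after path 7 (1→13→14→11→4, push 1): res(11,4)=3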